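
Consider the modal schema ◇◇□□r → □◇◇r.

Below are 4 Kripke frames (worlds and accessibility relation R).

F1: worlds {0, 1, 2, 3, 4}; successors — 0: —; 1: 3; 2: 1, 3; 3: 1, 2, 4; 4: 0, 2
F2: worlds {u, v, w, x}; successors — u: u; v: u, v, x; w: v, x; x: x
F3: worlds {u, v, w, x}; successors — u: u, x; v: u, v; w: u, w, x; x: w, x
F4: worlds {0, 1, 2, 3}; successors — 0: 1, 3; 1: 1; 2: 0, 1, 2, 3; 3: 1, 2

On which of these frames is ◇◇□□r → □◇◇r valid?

Frame correspondent (Sahlqvist): ∀x ∀y ∀z ((xR²y ∧ xRz) → ∃w (yR²w ∧ zR²w)) — i.e. a generalized confluence (Geach) condition.
F1: fails — 3R²0, 3R1 but no w with 0R²w and 1R²w.
F2: fails — vR²u, vRx but no t with uR²t and xR²t.
F3: satisfies the condition.
F4: satisfies the condition.
Valid on: F3, F4.

F3, F4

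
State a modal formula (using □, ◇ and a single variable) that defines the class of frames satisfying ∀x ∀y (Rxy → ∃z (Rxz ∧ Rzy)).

□□s → □s

The condition is density. The C4 schema □□s → □s defines it.
Suppose □□s→□s is valid. Take Rxy and set V(s)={w : xR²w}. Then □□s at x, so □s at x, so s at y, i.e. ∃z(Rxz∧Rzy).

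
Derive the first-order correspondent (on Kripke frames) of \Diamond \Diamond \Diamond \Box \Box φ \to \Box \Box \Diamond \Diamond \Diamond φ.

\forall x \forall y \forall z ((x R^3 y \wedge x R^2 z) \to \exists w (y R^2 w \wedge z R^3 w))

This is a Sahlqvist (Geach-type) schema ◇^3□^2φ → □^2◇^3φ.
Minimal-valuation argument: fix x; take any y with xR^3y and any z with xR^2z. Set V(φ) to the set of worlds R-reachable from y in exactly 2 steps. Then □^2φ holds at y, so the antecedent holds at x; validity forces ◇^3φ at z, giving a w with zR^3w and yR^2w.
First-order correspondent: \forall x \forall y \forall z ((x R^3 y \wedge x R^2 z) \to \exists w (y R^2 w \wedge z R^3 w)).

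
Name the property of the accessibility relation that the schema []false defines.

Emptiness of R

□⊥ is valid iff no world has any successor (otherwise □⊥ fails at any world with one).
Conversely, any frame satisfying forall x forall y ~Rxy validates the schema.
So the correspondent is emptiness of R.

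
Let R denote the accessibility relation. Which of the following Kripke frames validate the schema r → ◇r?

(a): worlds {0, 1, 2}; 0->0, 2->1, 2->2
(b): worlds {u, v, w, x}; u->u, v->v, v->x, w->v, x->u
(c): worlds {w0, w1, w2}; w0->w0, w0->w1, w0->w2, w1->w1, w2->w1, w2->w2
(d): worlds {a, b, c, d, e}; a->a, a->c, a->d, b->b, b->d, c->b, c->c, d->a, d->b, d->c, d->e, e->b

(c)

The schema corresponds to reflexivity: ∀x Rxx.
(a): fails — world 1 does not see itself.
(b): fails — world w does not see itself.
(c): condition met.
(d): fails — world d does not see itself.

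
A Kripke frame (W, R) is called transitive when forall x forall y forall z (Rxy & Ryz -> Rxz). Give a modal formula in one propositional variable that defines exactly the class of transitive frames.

This is transitivity; the standard corresponding axiom is 4: □s → □□s.

□s → □□s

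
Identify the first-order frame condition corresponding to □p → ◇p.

This is the D axiom.
It corresponds to seriality: ∀x ∃y Rxy.

seriality: ∀x ∃y Rxy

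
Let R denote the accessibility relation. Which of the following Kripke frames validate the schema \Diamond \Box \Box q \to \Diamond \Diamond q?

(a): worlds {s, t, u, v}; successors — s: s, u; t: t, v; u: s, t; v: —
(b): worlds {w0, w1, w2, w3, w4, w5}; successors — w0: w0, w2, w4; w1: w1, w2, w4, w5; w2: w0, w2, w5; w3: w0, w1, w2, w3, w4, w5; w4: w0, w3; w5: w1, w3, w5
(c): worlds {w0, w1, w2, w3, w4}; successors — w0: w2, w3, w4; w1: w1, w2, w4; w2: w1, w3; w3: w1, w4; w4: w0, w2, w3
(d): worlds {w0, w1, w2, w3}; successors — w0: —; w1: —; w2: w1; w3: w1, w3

(b), (c)

This is the axiom for a generalized confluence (Geach) condition; its first-order frame correspondent is \forall x \forall y (xRy \to \exists w (y R^2 w \wedge x R^2 w)).
(a): fails — tRv but no w with vR²w and tR²w.
(b): ✓.
(c): ✓.
(d): fails — w2Rw1 but no w with w1R²w and w2R²w.
Valid on: (b), (c).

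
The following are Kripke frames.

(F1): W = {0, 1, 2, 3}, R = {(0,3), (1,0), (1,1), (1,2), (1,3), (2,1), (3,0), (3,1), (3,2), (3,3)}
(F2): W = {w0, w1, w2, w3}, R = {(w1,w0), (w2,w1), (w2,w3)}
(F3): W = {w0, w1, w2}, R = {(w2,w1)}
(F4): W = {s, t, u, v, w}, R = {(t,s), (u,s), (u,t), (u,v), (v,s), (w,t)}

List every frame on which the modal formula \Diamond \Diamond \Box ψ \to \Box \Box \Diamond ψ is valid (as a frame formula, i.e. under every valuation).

The schema corresponds to a generalized confluence (Geach) condition: \forall x \forall y \forall z ((x R^2 y \wedge x R^2 z) \to \exists w (yRw \wedge zRw)).
(F1): fails — 0R²0, 0R²2 but no w with 0Rw and 2Rw.
(F2): fails — w2R²w0, w2R²w0 but no w with w0Rw and w0Rw.
(F3): holds.
(F4): fails — uR²s, uR²s but no w* with sRw* and sRw*.
Valid on: (F3).

(F3)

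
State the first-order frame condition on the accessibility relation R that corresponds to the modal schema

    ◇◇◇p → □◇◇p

This is a Sahlqvist (Geach-type) schema ◇^3□^0p → □^1◇^2p.
First-order correspondent: ∀x ∀y ∀z ((xR³y ∧ xRz) → ∃w (y = w ∧ zR²w)).

∀x ∀y ∀z ((xR³y ∧ xRz) → ∃w (y = w ∧ zR²w))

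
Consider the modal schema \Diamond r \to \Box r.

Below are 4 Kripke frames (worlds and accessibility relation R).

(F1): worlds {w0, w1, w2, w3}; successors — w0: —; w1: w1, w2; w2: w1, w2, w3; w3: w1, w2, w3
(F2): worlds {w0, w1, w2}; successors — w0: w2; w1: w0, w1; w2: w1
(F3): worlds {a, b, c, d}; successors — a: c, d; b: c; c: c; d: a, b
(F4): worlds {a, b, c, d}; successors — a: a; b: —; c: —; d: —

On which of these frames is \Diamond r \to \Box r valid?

The schema corresponds to partial functionality: \forall x \forall y \forall z (Rxy \wedge Rxz \to y = z).
(F1): fails — w1 sees both w1 and w2.
(F2): fails — w1 sees both w0 and w1.
(F3): fails — a sees both c and d.
(F4): condition met.

(F4)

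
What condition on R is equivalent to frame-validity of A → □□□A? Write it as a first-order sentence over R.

∀x ∀z (xR³z → ∃w (x = w ∧ z = w))

This is a Sahlqvist (Geach-type) schema ◇^0□^0A → □^3◇^0A.
First-order correspondent: ∀x ∀z (xR³z → ∃w (x = w ∧ z = w)).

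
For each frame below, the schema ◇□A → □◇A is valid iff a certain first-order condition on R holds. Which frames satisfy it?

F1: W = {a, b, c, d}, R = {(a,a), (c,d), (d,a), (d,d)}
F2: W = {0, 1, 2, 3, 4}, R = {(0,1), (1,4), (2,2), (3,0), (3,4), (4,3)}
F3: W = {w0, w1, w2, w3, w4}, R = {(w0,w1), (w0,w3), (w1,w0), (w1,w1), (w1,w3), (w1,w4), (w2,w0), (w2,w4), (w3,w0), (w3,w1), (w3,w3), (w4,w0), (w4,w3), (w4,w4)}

Frame correspondent (Sahlqvist): ∀x ∀y ∀z (Rxy ∧ Rxz → ∃w (Ryw ∧ Rzw)) — i.e. convergence.
F1: holds.
F2: fails — R34 and R30 but 4 and 0 have no common successor.
F3: holds.

F1, F3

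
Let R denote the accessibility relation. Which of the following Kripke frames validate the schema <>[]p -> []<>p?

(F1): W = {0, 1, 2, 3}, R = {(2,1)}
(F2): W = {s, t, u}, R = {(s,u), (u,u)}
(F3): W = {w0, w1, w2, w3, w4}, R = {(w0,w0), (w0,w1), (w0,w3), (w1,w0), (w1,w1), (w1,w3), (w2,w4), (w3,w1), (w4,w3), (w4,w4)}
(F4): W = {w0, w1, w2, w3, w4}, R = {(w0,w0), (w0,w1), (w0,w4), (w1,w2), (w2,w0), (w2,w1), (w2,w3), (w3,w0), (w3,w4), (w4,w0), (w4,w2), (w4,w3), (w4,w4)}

The schema corresponds to convergence: forall x forall y forall z (Rxy & Rxz -> exists w (Ryw & Rzw)).
(F1): fails — R21 and R21 but 1 and 1 have no common successor.
(F2): satisfies the condition.
(F3): fails — Rw4w4 and Rw4w3 but w4 and w3 have no common successor.
(F4): fails — Rw0w1 and Rw0w0 but w1 and w0 have no common successor.
Valid on: (F2).

(F2)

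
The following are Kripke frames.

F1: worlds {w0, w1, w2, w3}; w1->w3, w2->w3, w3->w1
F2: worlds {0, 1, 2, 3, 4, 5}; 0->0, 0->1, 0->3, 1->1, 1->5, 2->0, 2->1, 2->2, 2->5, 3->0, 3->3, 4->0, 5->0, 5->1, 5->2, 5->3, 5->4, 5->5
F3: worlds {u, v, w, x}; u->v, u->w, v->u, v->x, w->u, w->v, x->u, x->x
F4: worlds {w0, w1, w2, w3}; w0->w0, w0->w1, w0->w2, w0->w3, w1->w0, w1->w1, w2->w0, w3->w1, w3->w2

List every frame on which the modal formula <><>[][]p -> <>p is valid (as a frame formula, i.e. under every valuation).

F2, F3, F4

Frame correspondent (Sahlqvist): forall x forall y (x R^2 y -> exists w (y R^2 w & xRw)) — i.e. a generalized confluence (Geach) condition.
F1: fails — w1R²w1 but no w with w1R²w and w1Rw.
F2: holds.
F3: holds.
F4: holds.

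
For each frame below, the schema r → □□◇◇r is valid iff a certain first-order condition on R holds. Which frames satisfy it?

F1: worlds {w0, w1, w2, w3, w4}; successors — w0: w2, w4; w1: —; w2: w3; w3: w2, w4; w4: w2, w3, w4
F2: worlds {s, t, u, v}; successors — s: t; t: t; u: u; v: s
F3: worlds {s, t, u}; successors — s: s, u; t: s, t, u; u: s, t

F3

The schema corresponds to a generalized confluence (Geach) condition: ∀x ∀z (xR²z → ∃w (x = w ∧ zR²w)).
F1: fails — w0R²w2 but no w with w0=w and w2R²w.
F2: fails — sR²t but no w with s=w and tR²w.
F3: satisfies the condition.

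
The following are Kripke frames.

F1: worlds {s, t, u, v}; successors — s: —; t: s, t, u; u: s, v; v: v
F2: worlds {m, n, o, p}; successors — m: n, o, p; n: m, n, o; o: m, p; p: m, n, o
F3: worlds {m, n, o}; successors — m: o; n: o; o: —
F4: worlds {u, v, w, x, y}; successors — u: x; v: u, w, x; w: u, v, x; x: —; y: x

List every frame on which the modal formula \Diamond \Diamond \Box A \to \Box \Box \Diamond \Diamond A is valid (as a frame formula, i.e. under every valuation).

F2, F3

Frame correspondent (Sahlqvist): \forall x \forall y \forall z ((x R^2 y \wedge x R^2 z) \to \exists w (yRw \wedge z R^2 w)) — i.e. a generalized confluence (Geach) condition.
F1: fails — tR²s, tR²s but no w with sRw and sR²w.
F2: ✓.
F3: ✓.
F4: fails — vR²u, vR²u but no t with uRt and uR²t.
Valid on: F2, F3.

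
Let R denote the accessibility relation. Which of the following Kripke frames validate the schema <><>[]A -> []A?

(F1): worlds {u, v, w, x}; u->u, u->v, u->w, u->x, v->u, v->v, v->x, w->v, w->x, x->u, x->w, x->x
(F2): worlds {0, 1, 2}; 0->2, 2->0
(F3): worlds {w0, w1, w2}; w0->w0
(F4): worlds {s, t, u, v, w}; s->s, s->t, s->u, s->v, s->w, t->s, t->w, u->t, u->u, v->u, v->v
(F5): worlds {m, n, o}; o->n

The schema corresponds to a generalized confluence (Geach) condition: forall x forall y forall z ((x R^2 y & xRz) -> exists w (yRw & z = w)).
(F1): fails — uR²v, uRw but no t with vRt and w=t.
(F2): satisfies the condition.
(F3): satisfies the condition.
(F4): fails — sR²t, sRt but no w* with tRw* and t=w*.
(F5): satisfies the condition.
Valid on: (F2), (F3), (F5).

(F2), (F3), (F5)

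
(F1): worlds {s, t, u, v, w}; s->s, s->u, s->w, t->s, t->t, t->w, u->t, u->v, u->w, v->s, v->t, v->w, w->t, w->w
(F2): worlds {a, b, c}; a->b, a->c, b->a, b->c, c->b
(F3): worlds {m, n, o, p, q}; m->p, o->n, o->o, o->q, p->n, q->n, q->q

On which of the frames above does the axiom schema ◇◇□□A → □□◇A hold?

(F1)

This is the axiom for a generalized confluence (Geach) condition; its first-order frame correspondent is ∀x ∀y ∀z ((xR²y ∧ xR²z) → ∃w (yR²w ∧ zRw)).
(F1): holds.
(F2): fails — aR²c, aR²c but no w with cR²w and cRw.
(F3): fails — mR²n, mR²n but no w with nR²w and nRw.
Valid on: (F1).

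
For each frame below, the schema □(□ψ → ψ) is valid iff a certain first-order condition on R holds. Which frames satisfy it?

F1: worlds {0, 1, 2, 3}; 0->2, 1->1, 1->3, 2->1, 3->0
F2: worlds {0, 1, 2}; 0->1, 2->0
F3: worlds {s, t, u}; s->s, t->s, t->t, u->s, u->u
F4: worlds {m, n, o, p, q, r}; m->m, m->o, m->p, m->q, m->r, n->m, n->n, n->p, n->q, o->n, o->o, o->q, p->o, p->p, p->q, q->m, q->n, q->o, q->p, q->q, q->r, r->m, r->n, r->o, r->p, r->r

F3, F4

Frame correspondent (Sahlqvist): ∀x ∀y (Rxy → Ryy) — i.e. shift-reflexivity.
F1: fails — R02 but not R22.
F2: fails — R01 but not R11.
F3: satisfies the condition.
F4: satisfies the condition.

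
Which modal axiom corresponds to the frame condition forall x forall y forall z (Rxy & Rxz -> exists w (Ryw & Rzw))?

◇□r → □◇r

The condition is convergence. The .2 schema ◇□r → □◇r defines it.
Suppose ◇□r→□◇r is valid. Take Rxy, Rxz and set V(r)={w : Ryw}. Then □r at y so ◇□r at x, so □◇r at x, so ◇r at z, giving w with Rzw and Ryw.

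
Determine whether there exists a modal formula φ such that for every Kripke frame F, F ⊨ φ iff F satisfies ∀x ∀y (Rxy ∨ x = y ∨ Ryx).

No

If a class were modally definable it would be closed under disjoint unions (Goldblatt–Thomason).
Take 4 disjoint single-world reflexive frames: each is trivially connected, but their disjoint union has 4 worlds with no edge between distinct components, so it is not connected.
So the class is not modally definable.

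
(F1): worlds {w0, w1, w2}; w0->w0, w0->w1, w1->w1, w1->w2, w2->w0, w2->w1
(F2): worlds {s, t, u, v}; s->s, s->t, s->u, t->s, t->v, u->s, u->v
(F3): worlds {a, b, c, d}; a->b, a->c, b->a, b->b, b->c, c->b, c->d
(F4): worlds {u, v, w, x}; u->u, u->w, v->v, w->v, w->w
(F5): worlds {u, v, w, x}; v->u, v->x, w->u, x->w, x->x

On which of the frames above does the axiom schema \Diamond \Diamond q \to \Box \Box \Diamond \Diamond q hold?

Frame correspondent (Sahlqvist): \forall x \forall y \forall z ((x R^2 y \wedge x R^2 z) \to \exists w (y = w \wedge z R^2 w)) — i.e. a generalized confluence (Geach) condition.
(F1): holds.
(F2): fails — sR²s, sR²v but no w with s=w and vR²w.
(F3): fails — aR²a, aR²d but no w with a=w and dR²w.
(F4): fails — uR²u, uR²v but no t with u=t and vR²t.
(F5): fails — vR²w, vR²w but no t with w=t and wR²t.
Valid on: (F1).

(F1)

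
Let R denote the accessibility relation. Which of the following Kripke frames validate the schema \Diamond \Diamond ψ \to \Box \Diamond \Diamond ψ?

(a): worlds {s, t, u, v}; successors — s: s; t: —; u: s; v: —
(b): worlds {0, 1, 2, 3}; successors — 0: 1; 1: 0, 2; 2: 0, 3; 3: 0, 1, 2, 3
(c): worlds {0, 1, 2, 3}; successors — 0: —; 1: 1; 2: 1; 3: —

(a), (c)

This is the axiom for a generalized confluence (Geach) condition; its first-order frame correspondent is \forall x \forall y \forall z ((x R^2 y \wedge xRz) \to \exists w (y = w \wedge z R^2 w)).
(a): holds.
(b): fails — 0R²2, 0R1 but no w with 2=w and 1R²w.
(c): holds.
Valid on: (a), (c).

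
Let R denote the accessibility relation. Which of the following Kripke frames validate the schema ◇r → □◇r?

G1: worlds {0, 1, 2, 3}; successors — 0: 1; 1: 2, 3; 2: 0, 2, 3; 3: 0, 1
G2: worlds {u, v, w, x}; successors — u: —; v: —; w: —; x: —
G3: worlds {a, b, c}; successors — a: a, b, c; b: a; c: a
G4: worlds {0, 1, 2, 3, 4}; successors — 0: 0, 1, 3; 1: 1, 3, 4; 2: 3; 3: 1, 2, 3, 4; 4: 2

The schema corresponds to the Euclidean property: ∀x ∀y ∀z (Rxy ∧ Rxz → Ryz).
G1: fails — R01 and R01 but not R11.
G2: ✓.
G3: fails — Rab and Rab but not Rbb.
G4: fails — R01 and R00 but not R10.
Valid on: G2.

G2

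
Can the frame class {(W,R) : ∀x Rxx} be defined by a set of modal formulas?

Yes — defined by □r → r

The condition is reflexivity. A defining modal formula is □r → r.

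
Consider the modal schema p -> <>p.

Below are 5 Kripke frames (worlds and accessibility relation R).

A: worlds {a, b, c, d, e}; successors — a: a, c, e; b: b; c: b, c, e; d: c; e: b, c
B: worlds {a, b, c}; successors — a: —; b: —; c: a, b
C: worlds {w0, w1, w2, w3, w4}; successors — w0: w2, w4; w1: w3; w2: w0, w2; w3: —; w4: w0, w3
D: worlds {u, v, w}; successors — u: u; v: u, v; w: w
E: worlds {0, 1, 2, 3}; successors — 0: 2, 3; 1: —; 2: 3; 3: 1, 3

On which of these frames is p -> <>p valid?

D

This is the axiom for reflexivity; its first-order frame correspondent is forall x Rxx.
A: fails — world d does not see itself.
B: fails — world a does not see itself.
C: fails — world w0 does not see itself.
D: holds.
E: fails — world 0 does not see itself.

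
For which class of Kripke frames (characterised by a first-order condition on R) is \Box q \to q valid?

Suppose □q→q is valid. At any x set V(q)={w : Rxw}. Then □q holds at x, so q holds at x, i.e. Rxx.
Conversely, any frame satisfying \forall x Rxx validates the schema.
So the correspondent is reflexivity.

Reflexivity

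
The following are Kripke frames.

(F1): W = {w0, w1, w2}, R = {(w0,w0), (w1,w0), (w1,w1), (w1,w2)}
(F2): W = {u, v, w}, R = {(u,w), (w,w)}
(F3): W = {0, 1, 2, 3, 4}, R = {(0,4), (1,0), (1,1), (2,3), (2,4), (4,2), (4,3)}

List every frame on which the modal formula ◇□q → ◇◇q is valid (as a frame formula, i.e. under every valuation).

The schema corresponds to a generalized confluence (Geach) condition: ∀x ∀y (xRy → ∃w (yRw ∧ xR²w)).
(F1): fails — w1Rw2 but no w with w2Rw and w1R²w.
(F2): ✓.
(F3): fails — 2R3 but no w with 3Rw and 2R²w.

(F2)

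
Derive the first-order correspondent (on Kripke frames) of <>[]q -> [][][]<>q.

forall x forall y forall z ((xRy & x R^3 z) -> exists w (yRw & zRw))

This is a Sahlqvist (Geach-type) schema ◇^1□^1q → □^3◇^1q.
Minimal-valuation argument: fix x; take any y with xR^1y and any z with xR^3z. Set V(q) to the set of worlds R-reachable from y in exactly 1 step. Then □^1q holds at y, so the antecedent holds at x; validity forces ◇^1q at z, giving a w with zR^1w and yR^1w.
First-order correspondent: forall x forall y forall z ((xRy & x R^3 z) -> exists w (yRw & zRw)).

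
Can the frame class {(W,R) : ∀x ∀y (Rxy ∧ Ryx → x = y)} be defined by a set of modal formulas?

No

Modal frame validity is preserved under surjective bounded morphisms.
The 4-cycle (worlds a,b,c,d with a→b→c→d→a) is antisymmetric. Sending even-indexed worlds to • and odd-indexed worlds to ∘ is a surjective bounded morphism onto the two-world frame with •↔∘, which is not antisymmetric.
So the class is not modally definable.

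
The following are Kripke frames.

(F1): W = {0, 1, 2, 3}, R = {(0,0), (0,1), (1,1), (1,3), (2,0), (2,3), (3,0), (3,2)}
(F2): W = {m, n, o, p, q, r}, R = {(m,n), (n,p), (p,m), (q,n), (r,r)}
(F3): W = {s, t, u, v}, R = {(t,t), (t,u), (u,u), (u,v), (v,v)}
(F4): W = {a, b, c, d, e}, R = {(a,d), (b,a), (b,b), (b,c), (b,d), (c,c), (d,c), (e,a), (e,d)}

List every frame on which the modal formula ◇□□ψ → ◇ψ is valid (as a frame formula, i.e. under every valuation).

(F1), (F3)

The schema corresponds to a generalized confluence (Geach) condition: ∀x ∀y (xRy → ∃w (yR²w ∧ xRw)).
(F1): condition met.
(F2): fails — mRn but no w with nR²w and mRw.
(F3): condition met.
(F4): fails — aRd but no w with dR²w and aRw.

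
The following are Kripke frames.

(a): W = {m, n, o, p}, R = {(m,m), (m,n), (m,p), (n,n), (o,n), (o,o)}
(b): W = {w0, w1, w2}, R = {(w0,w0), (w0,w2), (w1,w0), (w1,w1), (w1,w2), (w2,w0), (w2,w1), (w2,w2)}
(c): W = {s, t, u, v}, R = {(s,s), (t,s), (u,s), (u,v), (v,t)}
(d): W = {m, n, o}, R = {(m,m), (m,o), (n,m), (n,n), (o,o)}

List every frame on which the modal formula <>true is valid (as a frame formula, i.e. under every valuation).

The schema corresponds to seriality: forall x exists y Rxy.
(a): fails — world p has no successor.
(b): holds.
(c): holds.
(d): holds.
Valid on: (b), (c), (d).

(b), (c), (d)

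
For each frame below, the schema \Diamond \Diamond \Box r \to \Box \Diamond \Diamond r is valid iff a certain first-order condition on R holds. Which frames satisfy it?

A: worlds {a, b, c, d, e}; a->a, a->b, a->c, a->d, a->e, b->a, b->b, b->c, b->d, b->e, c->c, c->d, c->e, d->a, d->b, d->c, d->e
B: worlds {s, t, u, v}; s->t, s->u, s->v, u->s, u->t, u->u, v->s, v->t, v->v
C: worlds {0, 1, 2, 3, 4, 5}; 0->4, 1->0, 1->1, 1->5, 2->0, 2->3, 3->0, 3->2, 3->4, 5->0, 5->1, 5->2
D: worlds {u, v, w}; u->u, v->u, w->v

This is the axiom for a generalized confluence (Geach) condition; its first-order frame correspondent is \forall x \forall y \forall z ((x R^2 y \wedge xRz) \to \exists w (yRw \wedge z R^2 w)).
A: fails — aR²a, aRe but no w with aRw and eR²w.
B: fails — sR²s, sRt but no w with sRw and tR²w.
C: fails — 1R²0, 1R0 but no w with 0Rw and 0R²w.
D: holds.

D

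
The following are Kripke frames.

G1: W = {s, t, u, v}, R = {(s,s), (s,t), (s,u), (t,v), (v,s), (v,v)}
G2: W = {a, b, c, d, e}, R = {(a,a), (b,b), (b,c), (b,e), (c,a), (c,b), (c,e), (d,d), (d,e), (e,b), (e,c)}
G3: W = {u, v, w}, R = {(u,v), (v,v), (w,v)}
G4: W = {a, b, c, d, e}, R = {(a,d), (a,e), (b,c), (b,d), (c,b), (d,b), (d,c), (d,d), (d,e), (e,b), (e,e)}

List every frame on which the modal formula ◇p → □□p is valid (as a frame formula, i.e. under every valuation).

G3

This is the axiom for a generalized confluence (Geach) condition; its first-order frame correspondent is ∀x ∀y ∀z ((xRy ∧ xR²z) → ∃w (y = w ∧ z = w)).
G1: fails — sRs, sR²t but s ≠ t.
G2: fails — bRb, bR²a but b ≠ a.
G3: condition met.
G4: fails — aRd, aR²b but d ≠ b.
Valid on: G3.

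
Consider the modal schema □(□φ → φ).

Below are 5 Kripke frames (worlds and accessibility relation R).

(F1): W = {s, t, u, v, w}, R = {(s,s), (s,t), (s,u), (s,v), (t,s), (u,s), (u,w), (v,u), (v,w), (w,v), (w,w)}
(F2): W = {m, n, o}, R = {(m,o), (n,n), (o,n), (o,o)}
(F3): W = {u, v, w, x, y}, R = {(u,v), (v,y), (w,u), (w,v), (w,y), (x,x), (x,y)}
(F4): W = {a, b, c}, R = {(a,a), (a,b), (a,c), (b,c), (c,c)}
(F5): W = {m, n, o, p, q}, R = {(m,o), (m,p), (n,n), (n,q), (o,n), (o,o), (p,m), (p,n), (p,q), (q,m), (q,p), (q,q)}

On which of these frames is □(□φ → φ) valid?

(F2)

The schema corresponds to shift-reflexivity: ∀x ∀y (Rxy → Ryy).
(F1): fails — Rvu but not Ruu.
(F2): ✓.
(F3): fails — Ruv but not Rvv.
(F4): fails — Rab but not Rbb.
(F5): fails — Rpm but not Rmm.
Valid on: (F2).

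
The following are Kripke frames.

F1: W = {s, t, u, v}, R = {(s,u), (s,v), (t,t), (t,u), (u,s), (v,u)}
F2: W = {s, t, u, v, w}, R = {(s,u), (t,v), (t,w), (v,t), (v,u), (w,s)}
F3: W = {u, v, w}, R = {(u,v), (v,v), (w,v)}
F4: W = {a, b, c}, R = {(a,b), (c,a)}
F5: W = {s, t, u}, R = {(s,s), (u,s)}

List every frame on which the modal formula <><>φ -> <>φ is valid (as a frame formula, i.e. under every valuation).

F3, F5

Frame correspondent (Sahlqvist): forall x forall y (x R^2 y -> exists w (y = w & xRw)) — i.e. a generalized confluence (Geach) condition.
F1: fails — sR²s but no w with s=w and sRw.
F2: fails — tR²s but no w* with s=w* and tRw*.
F3: holds.
F4: fails — cR²b but no w with b=w and cRw.
F5: holds.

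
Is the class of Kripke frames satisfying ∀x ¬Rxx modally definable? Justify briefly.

Modal frame validity is preserved under surjective bounded morphisms.
The 2-cycle (worlds 0,1 with 0→1→0) is irreflexive, and the map sending every world to a single reflexive point • is a surjective bounded morphism (forth: every edge maps to (•,•); back: every world has a successor). So any modal formula valid on the 2-cycle is also valid on the reflexive point, which is not irreflexive.
So the class is not modally definable.

No — not modally definable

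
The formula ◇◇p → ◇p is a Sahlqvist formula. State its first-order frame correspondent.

Transitivity

This is a form of the 4 axiom.
It corresponds to transitivity: ∀x ∀y ∀z (Rxy ∧ Ryz → Rxz).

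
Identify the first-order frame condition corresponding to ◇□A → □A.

the Euclidean property

This is frame-equivalent to ◇A → □◇A (substitute ¬A for A and contrapose).
Suppose ◇A→□◇A is valid. Take Rxy, Rxz and set V(A)={y}. Then ◇A at x, so □◇A at x, so ◇A at z, so some w with Rzw has A; w=y, i.e. Rzy. By symmetry of the argument, Ryz.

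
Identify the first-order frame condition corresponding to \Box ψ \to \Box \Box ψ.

Suppose □ψ→□□ψ is valid. Take Rxy, Ryz and set V(ψ)={w : Rxw}. Then □ψ at x, so □□ψ at x, so □ψ at y, so ψ at z, i.e. Rxz.

Transitivity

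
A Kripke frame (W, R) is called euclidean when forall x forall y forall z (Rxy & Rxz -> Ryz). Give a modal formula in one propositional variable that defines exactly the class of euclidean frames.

◇r → □◇r

A defining formula is ◇r → □◇r (the 5 axiom).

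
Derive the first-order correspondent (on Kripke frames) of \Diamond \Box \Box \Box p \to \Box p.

\forall x \forall y \forall z ((xRy \wedge xRz) \to \exists w (y R^3 w \wedge z = w))

This is a Sahlqvist (Geach-type) schema ◇^1□^3p → □^1◇^0p.
Minimal-valuation argument: fix x; take any y with xR^1y and any z with xR^1z. Set V(p) to the set of worlds R-reachable from y in exactly 3 steps. Then □^3p holds at y, so the antecedent holds at x; validity forces ◇^0p at z, giving a w with zR^0w and yR^3w.
First-order correspondent: \forall x \forall y \forall z ((xRy \wedge xRz) \to \exists w (y R^3 w \wedge z = w)).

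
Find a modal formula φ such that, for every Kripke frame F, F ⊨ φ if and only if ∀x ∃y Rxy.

□r → ◇r

This is seriality; the standard corresponding axiom is D: □r → ◇r.
Suppose □r→◇r is valid. At any x set V(r)=W. Then □r at x, so ◇r at x, so x has a successor.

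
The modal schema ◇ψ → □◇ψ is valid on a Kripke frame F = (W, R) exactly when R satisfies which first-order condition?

Suppose ◇ψ→□◇ψ is valid. Take Rxy, Rxz and set V(ψ)={y}. Then ◇ψ at x, so □◇ψ at x, so ◇ψ at z, so some w with Rzw has ψ; w=y, i.e. Rzy. By symmetry of the argument, Ryz.

the Euclidean property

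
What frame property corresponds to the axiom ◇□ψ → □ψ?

This schema is equivalent to the 5 axiom ◇ψ → □◇ψ.
Its frame correspondent is the Euclidean property — ∀x ∀y ∀z (Rxy ∧ Rxz → Ryz).

the Euclidean property: ∀x ∀y ∀z (Rxy ∧ Rxz → Ryz)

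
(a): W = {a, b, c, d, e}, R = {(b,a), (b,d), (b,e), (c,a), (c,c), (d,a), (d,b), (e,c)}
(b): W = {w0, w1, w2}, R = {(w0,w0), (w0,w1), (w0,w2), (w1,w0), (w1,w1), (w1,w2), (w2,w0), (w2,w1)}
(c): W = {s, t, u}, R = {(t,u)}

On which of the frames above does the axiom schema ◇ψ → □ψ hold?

(c)

The schema corresponds to partial functionality: ∀x ∀y ∀z (Rxy ∧ Rxz → y = z).
(a): fails — b sees both a and d.
(b): fails — w0 sees both w0 and w1.
(c): condition met.
Valid on: (c).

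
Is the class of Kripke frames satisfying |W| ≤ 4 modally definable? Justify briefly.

Not definable by any modal formula

Modal frame validity is preserved under disjoint unions.
Any modal formula valid on each of 5 disjoint one-world frames is valid on their disjoint union (validity is preserved under disjoint unions). Each one-world frame has |W|=1≤4, but the union has |W|=5.
So no modal formula (or set of formulas) defines exactly the |W|≤4 frames.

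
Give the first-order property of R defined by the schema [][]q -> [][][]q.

This is a Sahlqvist (Geach-type) schema ◇^0□^2q → □^3◇^0q.
Minimal-valuation argument: fix x; take any y with xR^0y and any z with xR^3z. Set V(q) to the set of worlds R-reachable from y in exactly 2 steps. Then □^2q holds at y, so the antecedent holds at x; validity forces ◇^0q at z, giving a w with zR^0w and yR^2w.
First-order correspondent: forall x forall z (x R^3 z -> exists w (x R^2 w & z = w)).

forall x forall z (x R^3 z -> exists w (x R^2 w & z = w))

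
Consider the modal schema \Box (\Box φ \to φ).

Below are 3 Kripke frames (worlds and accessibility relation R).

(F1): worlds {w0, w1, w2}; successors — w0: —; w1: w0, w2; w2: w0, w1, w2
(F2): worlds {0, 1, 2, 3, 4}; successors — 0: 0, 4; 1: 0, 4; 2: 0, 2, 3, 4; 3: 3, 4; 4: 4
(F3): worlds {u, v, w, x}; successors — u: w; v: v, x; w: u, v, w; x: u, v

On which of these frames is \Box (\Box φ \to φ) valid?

(F2)

The schema corresponds to shift-reflexivity: \forall x \forall y (Rxy \to Ryy).
(F1): fails — Rw1w0 but not Rw0w0.
(F2): satisfies the condition.
(F3): fails — Rwu but not Ruu.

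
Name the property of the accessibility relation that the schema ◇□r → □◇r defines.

convergence

Suppose ◇□r→□◇r is valid. Take Rxy, Rxz and set V(r)={w : Ryw}. Then □r at y so ◇□r at x, so □◇r at x, so ◇r at z, giving w with Rzw and Ryw.
The converse is a direct semantic check.
Frame condition: ∀x ∀y ∀z (Rxy ∧ Rxz → ∃w (Ryw ∧ Rzw)).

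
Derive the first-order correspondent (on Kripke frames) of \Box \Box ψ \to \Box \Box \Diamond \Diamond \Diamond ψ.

This is a Sahlqvist (Geach-type) schema ◇^0□^2ψ → □^2◇^3ψ.
First-order correspondent: \forall x \forall z (x R^2 z \to \exists w (x R^2 w \wedge z R^3 w)).

\forall x \forall z (x R^2 z \to \exists w (x R^2 w \wedge z R^3 w))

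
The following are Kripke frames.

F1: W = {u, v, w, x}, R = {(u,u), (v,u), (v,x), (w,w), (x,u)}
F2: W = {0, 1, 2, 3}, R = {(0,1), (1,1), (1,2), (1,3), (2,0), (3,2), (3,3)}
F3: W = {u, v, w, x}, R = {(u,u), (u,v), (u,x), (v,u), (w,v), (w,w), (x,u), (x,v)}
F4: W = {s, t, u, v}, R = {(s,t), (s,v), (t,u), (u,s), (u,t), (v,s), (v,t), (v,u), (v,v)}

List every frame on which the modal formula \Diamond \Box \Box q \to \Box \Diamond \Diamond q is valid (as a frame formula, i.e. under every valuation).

F1, F3, F4

This is the axiom for a generalized confluence (Geach) condition; its first-order frame correspondent is \forall x \forall y \forall z ((xRy \wedge xRz) \to \exists w (y R^2 w \wedge z R^2 w)).
F1: satisfies the condition.
F2: fails — 1R2, 1R3 but no w with 2R²w and 3R²w.
F3: satisfies the condition.
F4: satisfies the condition.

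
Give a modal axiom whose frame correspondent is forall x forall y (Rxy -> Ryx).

The condition is symmetry. The B schema ψ → □◇ψ defines it.
Suppose ψ→□◇ψ is valid. Take Rxy and set V(ψ)={x}. Then ψ at x, so □◇ψ at x, so ◇ψ at y, so some z with Ryz has ψ; z=x, i.e. Ryx.

ψ → □◇ψ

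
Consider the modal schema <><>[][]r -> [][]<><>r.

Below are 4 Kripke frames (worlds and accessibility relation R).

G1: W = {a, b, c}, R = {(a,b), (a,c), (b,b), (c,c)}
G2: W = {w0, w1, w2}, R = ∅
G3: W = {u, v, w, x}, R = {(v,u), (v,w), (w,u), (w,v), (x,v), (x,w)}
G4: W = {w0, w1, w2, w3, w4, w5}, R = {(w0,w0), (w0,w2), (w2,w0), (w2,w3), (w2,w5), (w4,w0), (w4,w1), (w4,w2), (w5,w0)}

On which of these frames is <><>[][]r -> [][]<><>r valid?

G2

This is the axiom for a generalized confluence (Geach) condition; its first-order frame correspondent is forall x forall y forall z ((x R^2 y & x R^2 z) -> exists w (y R^2 w & z R^2 w)).
G1: fails — aR²b, aR²c but no w with bR²w and cR²w.
G2: holds.
G3: fails — vR²u, vR²u but no t with uR²t and uR²t.
G4: fails — w0R²w0, w0R²w3 but no w with w0R²w and w3R²w.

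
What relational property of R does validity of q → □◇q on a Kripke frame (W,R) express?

Symmetry

Suppose q→□◇q is valid. Take Rxy and set V(q)={x}. Then q at x, so □◇q at x, so ◇q at y, so some z with Ryz has q; z=x, i.e. Ryx.
Conversely, any frame satisfying ∀x ∀y (Rxy → Ryx) validates the schema.
Frame condition: ∀x ∀y (Rxy → Ryx).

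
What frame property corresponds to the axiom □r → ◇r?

seriality

This schema is the D axiom.
It corresponds to seriality: ∀x ∃y Rxy.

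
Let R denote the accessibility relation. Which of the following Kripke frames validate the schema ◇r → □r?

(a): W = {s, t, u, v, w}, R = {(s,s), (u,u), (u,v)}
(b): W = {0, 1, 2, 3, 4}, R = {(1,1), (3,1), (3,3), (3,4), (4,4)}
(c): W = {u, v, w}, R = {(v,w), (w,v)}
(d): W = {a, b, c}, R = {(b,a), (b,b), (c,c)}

This is the axiom for partial functionality; its first-order frame correspondent is ∀x ∀y ∀z (Rxy ∧ Rxz → y = z).
(a): fails — u sees both u and v.
(b): fails — 3 sees both 1 and 3.
(c): condition met.
(d): fails — b sees both a and b.

(c)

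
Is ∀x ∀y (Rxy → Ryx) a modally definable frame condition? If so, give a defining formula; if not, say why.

Yes: it is symmetry, defined by the B schema r → □◇r.
Suppose r→□◇r is valid. Take Rxy and set V(r)={x}. Then r at x, so □◇r at x, so ◇r at y, so some z with Ryz has r; z=x, i.e. Ryx.

Yes — defined by r → □◇r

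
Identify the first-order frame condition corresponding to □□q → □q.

This is the C4 axiom.
It corresponds to density: ∀x ∀y (Rxy → ∃z (Rxz ∧ Rzy)).

density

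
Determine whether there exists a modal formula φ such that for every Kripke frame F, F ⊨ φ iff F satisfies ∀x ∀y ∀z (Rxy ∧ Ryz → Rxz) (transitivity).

The condition is transitivity. A defining modal formula is □q → □□q.

Yes — defined by □q → □□q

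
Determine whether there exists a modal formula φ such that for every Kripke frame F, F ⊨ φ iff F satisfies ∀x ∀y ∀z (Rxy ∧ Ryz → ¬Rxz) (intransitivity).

Not modally definable

Modal frame validity is preserved under surjective bounded morphisms.
The 7-cycle (worlds 0,1,2,3,4,5,6 with 0→1→2→3→4→5→6→0) is intransitive. Mapping every world to a single reflexive point • is a surjective bounded morphism; the reflexive point is not intransitive (R••∧R•• but R••).
So no modal formula (or set of formulas) defines exactly the intransitive frames.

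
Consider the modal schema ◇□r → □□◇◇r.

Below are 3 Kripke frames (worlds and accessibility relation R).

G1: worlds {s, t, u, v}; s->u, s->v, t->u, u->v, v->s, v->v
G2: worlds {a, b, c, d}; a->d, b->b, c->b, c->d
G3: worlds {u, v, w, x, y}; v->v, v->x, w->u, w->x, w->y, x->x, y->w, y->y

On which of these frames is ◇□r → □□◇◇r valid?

G1

Frame correspondent (Sahlqvist): ∀x ∀y ∀z ((xRy ∧ xR²z) → ∃w (yRw ∧ zR²w)) — i.e. a generalized confluence (Geach) condition.
G1: condition met.
G2: fails — cRd, cR²b but no w with dRw and bR²w.
G3: fails — wRu, wR²w but no t with uRt and wR²t.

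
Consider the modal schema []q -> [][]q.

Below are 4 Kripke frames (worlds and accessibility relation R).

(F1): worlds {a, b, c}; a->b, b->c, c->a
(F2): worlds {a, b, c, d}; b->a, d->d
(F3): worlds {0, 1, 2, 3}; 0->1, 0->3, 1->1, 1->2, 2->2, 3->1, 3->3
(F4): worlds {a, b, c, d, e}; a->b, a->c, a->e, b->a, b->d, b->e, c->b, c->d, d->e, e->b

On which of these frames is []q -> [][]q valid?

Frame correspondent (Sahlqvist): forall x forall y forall z (Rxy & Ryz -> Rxz) — i.e. transitivity.
(F1): fails — Rca and Rab but not Rcb.
(F2): ✓.
(F3): fails — R31 and R12 but not R32.
(F4): fails — Rde and Reb but not Rdb.
Valid on: (F2).

(F2)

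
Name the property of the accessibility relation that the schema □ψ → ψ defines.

Suppose □ψ→ψ is valid. At any x set V(ψ)={w : Rxw}. Then □ψ holds at x, so ψ holds at x, i.e. Rxx.
Conversely, any frame satisfying ∀x Rxx validates the schema.
So the correspondent is reflexivity.

reflexivity: ∀x Rxx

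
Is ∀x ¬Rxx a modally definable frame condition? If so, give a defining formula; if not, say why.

Not definable by any modal formula

Modal frame validity is preserved under surjective bounded morphisms.
The 2-cycle (worlds 0,1 with 0→1→0) is irreflexive, and the map sending every world to a single reflexive point • is a surjective bounded morphism (forth: every edge maps to (•,•); back: every world has a successor). So any modal formula valid on the 2-cycle is also valid on the reflexive point, which is not irreflexive.
Hence irreflexivity is not modally definable.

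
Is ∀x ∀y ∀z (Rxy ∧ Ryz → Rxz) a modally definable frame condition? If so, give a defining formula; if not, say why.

This is a Sahlqvist condition; the 4 axiom □p → □□p defines it.
Suppose □p→□□p is valid. Take Rxy, Ryz and set V(p)={w : Rxw}. Then □p at x, so □□p at x, so □p at y, so p at z, i.e. Rxz.

Definable; □p → □□p defines it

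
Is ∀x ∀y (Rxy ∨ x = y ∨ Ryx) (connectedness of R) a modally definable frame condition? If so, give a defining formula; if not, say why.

If a class were modally definable it would be closed under disjoint unions (Goldblatt–Thomason).
Take 3 disjoint single-world reflexive frames: each is trivially connected, but their disjoint union has 3 worlds with no edge between distinct components, so it is not connected.
So the class is not modally definable.

No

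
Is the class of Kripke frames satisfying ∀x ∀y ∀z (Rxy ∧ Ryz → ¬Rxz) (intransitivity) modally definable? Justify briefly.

No

Any modally definable frame class is closed under surjective bounded morphisms.
The 3-cycle (worlds s,t,u with s→t→u→s) is intransitive. Mapping every world to a single reflexive point • is a surjective bounded morphism; the reflexive point is not intransitive (R••∧R•• but R••).
So no modal formula (or set of formulas) defines exactly the intransitive frames.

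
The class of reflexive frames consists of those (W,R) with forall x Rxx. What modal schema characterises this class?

□ψ → ψ

This is reflexivity; the standard corresponding axiom is T: □ψ → ψ.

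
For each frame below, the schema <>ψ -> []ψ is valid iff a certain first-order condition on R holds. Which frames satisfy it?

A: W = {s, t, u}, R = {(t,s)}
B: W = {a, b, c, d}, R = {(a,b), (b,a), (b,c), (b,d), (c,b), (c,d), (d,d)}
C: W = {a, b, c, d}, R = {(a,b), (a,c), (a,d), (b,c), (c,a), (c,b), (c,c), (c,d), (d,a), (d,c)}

A

This is the axiom for partial functionality; its first-order frame correspondent is forall x forall y forall z (Rxy & Rxz -> y = z).
A: holds.
B: fails — b sees both a and c.
C: fails — a sees both b and c.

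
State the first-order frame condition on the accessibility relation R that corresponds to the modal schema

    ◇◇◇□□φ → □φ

∀x ∀y ∀z ((xR³y ∧ xRz) → ∃w (yR²w ∧ z = w))

This is a Sahlqvist (Geach-type) schema ◇^3□^2φ → □^1◇^0φ.
Minimal-valuation argument: fix x; take any y with xR^3y and any z with xR^1z. Set V(φ) to the set of worlds R-reachable from y in exactly 2 steps. Then □^2φ holds at y, so the antecedent holds at x; validity forces ◇^0φ at z, giving a w with zR^0w and yR^2w.
First-order correspondent: ∀x ∀y ∀z ((xR³y ∧ xRz) → ∃w (yR²w ∧ z = w)).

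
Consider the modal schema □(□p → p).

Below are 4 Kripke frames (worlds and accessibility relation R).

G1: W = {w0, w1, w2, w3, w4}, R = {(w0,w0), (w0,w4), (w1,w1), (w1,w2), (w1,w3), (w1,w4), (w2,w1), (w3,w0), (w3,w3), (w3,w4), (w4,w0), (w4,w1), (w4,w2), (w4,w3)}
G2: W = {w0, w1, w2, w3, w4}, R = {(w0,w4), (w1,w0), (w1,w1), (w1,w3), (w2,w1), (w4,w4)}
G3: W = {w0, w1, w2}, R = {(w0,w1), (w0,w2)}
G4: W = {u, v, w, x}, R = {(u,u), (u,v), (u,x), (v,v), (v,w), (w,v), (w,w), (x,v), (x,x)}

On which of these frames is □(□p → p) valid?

G4

The schema corresponds to shift-reflexivity: ∀x ∀y (Rxy → Ryy).
G1: fails — Rw1w2 but not Rw2w2.
G2: fails — Rw1w0 but not Rw0w0.
G3: fails — Rw0w1 but not Rw1w1.
G4: holds.
Valid on: G4.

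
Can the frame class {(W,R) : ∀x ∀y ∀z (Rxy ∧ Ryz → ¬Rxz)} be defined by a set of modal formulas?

Not definable by any modal formula

Any modally definable frame class is closed under surjective bounded morphisms.
The 5-cycle (worlds a,b,c,d,e with a→b→c→d→e→a) is intransitive. Mapping every world to a single reflexive point • is a surjective bounded morphism; the reflexive point is not intransitive (R••∧R•• but R••).
So the class is not modally definable.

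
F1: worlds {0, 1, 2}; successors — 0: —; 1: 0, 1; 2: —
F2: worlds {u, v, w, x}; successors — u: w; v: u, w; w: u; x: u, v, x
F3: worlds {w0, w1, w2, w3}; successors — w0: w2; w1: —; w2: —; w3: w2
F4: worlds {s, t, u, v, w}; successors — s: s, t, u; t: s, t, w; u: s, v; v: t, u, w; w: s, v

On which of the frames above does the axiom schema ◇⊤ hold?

F2, F4

This is the axiom for seriality; its first-order frame correspondent is ∀x ∃y Rxy.
F1: fails — world 0 has no successor.
F2: satisfies the condition.
F3: fails — world w1 has no successor.
F4: satisfies the condition.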